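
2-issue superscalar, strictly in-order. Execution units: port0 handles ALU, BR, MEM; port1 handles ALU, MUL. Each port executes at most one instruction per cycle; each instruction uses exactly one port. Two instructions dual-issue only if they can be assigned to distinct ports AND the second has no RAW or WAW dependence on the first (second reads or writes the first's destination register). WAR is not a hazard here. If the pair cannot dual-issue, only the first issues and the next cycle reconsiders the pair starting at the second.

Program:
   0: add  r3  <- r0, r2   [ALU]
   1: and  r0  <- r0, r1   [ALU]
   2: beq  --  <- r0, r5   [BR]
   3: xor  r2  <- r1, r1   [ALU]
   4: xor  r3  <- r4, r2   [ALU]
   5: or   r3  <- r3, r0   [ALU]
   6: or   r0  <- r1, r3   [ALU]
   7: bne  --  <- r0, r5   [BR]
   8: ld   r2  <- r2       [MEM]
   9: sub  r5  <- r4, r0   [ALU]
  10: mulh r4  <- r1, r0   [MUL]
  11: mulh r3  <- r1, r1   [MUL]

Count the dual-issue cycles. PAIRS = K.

c0: i0/i1 add.ALU and.ALU  2-wide
c1: i2/i3 beq.BR xor.ALU  2-wide
c2: i4 xor.ALU  RAW+WAW r3
c3: i5 or.ALU  RAW r3
c4: i6 or.ALU  RAW r0
c5: i7 bne.BR  no-port BR/MEM
c6: i8/i9 ld.MEM sub.ALU  2-wide
c7: i10 mulh.MUL  no-port MUL/MUL
c8: i11 mulh.MUL  tail

PAIRS = 3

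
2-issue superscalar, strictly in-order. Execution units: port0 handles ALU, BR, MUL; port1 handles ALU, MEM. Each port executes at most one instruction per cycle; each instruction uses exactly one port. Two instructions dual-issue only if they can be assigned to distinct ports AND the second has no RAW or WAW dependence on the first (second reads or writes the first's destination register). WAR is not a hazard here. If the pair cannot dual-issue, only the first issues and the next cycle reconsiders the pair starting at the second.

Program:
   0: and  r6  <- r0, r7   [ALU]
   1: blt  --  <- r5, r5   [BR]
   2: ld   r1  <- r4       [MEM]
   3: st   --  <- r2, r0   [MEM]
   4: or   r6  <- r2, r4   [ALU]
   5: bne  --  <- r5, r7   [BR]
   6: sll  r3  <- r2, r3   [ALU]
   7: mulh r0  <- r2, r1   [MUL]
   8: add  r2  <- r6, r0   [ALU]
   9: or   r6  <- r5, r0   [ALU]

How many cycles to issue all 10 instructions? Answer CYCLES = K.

CYCLES = 6

#0 head=0: and.ALU/blt.BR i0+i1 pair
#1 head=2: ld.MEM i2 no-port MEM/MEM
#2 head=3: st.MEM/or.ALU i3+i4 pair
#3 head=5: bne.BR/sll.ALU i5+i6 pair
#4 head=7: mulh.MUL i7 RAW r0
#5 head=8: add.ALU/or.ALU i8+i9 pair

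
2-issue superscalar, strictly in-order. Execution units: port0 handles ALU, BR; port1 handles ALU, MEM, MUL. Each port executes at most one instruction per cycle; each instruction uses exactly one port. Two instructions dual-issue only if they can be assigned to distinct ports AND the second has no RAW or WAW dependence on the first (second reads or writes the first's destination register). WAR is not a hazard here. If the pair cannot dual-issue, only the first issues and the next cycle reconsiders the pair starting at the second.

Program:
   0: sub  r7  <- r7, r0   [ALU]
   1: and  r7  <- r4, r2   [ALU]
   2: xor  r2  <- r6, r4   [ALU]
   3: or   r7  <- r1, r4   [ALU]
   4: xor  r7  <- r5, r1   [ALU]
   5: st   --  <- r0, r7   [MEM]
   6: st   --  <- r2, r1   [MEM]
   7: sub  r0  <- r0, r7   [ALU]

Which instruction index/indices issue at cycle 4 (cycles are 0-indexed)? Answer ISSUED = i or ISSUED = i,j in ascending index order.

ISSUED = 5

  cy0 -> i0 (sub.ALU) WAW r7
  cy1 -> i1,i2 (and.ALU;xor.ALU) dual
  cy2 -> i3 (or.ALU) WAW r7
  cy3 -> i4 (xor.ALU) RAW r7
  cy4 -> i5 (st.MEM) no-port MEM/MEM
  cy5 -> i6,i7 (st.MEM;sub.ALU) dual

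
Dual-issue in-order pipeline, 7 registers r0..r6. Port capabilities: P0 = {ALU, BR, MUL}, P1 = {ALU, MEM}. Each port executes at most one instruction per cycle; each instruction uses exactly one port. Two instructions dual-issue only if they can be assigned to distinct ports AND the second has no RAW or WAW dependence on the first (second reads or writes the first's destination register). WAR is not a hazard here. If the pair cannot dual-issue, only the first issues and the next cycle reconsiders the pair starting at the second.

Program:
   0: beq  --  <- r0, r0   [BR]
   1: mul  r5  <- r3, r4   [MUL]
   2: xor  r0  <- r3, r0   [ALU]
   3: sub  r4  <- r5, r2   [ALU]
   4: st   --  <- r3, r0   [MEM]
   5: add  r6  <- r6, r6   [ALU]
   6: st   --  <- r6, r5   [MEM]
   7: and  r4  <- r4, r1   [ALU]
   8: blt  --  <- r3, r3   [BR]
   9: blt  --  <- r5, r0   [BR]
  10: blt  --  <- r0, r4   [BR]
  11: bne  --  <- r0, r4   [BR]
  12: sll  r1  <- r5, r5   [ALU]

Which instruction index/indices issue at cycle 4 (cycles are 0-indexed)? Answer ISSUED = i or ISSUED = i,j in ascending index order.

ISSUED = 6,7

t=0 i0:beq.BR ; no-port BR/MUL
t=1 i1+i2:mul.MUL+xor.ALU ; dual
t=2 i3+i4:sub.ALU+st.MEM ; dual
t=3 i5:add.ALU ; RAW r6
t=4 i6+i7:st.MEM+and.ALU ; dual
t=5 i8:blt.BR ; no-port BR/BR
t=6 i9:blt.BR ; no-port BR/BR
t=7 i10:blt.BR ; no-port BR/BR
t=8 i11+i12:bne.BR+sll.ALU ; dual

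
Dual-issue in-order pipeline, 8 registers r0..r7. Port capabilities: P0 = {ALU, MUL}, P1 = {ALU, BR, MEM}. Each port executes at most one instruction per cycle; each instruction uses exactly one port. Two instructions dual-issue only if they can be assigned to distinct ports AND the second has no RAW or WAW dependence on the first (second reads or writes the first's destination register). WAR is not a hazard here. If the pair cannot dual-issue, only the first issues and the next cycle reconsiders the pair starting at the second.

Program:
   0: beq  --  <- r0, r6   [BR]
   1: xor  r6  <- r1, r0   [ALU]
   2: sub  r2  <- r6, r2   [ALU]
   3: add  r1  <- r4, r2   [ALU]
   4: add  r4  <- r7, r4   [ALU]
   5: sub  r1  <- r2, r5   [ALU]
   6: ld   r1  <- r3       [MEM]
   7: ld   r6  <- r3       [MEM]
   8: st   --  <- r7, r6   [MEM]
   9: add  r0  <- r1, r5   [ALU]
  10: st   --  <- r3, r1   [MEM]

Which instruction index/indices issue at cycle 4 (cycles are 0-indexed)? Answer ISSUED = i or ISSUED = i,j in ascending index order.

ISSUED = 6

c0: i0+i1 beq xor  pair
c1: i2 sub  RAW r2
c2: i3+i4 add add  pair
c3: i5 sub  WAW r1
c4: i6 ld  no-port MEM/MEM
c5: i7 ld  no-port MEM/MEM
c6: i8+i9 st add  pair
c7: i10 st  tail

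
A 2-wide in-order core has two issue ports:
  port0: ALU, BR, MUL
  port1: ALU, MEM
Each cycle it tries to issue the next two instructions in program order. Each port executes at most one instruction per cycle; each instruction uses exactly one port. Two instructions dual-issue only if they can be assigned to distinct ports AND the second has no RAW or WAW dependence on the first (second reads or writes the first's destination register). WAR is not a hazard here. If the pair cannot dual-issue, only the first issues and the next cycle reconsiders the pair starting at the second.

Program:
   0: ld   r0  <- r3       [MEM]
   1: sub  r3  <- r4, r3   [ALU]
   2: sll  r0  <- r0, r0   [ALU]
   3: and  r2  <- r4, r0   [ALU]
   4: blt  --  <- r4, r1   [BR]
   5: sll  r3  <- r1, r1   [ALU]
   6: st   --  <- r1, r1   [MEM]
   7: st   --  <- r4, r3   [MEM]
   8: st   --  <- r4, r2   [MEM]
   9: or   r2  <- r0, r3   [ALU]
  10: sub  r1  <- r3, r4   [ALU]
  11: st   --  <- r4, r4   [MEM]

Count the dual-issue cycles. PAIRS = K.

PAIRS = 5

t=0 i0&i1:ld.MEM;sub.ALU ; dual
t=1 i2:sll.ALU ; RAW r0
t=2 i3&i4:and.ALU;blt.BR ; dual
t=3 i5&i6:sll.ALU;st.MEM ; dual
t=4 i7:st.MEM ; no-port MEM/MEM
t=5 i8&i9:st.MEM;or.ALU ; dual
t=6 i10&i11:sub.ALU;st.MEM ; dual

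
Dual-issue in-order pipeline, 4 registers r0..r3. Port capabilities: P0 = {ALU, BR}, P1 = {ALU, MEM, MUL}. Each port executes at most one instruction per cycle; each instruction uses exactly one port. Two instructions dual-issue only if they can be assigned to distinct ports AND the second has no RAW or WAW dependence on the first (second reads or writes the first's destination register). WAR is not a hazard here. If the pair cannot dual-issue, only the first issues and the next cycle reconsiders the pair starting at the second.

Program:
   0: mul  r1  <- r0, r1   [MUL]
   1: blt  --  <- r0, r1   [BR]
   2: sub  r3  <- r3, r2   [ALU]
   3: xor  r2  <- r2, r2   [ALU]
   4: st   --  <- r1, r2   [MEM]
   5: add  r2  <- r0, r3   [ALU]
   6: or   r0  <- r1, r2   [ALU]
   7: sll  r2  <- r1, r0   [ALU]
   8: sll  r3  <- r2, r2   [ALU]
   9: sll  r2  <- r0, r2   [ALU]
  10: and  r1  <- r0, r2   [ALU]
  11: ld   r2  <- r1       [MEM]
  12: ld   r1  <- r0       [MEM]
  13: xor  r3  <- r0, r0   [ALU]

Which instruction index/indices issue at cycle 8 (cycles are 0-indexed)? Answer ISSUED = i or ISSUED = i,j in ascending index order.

ISSUED = 11

[0] i0  mul.MUL  -- RAW r1
[1] i1/i2  blt.BR+sub.ALU  -- 2-wide
[2] i3  xor.ALU  -- RAW r2
[3] i4/i5  st.MEM+add.ALU  -- 2-wide
[4] i6  or.ALU  -- RAW r0
[5] i7  sll.ALU  -- RAW r2
[6] i8/i9  sll.ALU+sll.ALU  -- 2-wide
[7] i10  and.ALU  -- RAW r1
[8] i11  ld.MEM  -- no-port MEM/MEM
[9] i12/i13  ld.MEM+xor.ALU  -- 2-wide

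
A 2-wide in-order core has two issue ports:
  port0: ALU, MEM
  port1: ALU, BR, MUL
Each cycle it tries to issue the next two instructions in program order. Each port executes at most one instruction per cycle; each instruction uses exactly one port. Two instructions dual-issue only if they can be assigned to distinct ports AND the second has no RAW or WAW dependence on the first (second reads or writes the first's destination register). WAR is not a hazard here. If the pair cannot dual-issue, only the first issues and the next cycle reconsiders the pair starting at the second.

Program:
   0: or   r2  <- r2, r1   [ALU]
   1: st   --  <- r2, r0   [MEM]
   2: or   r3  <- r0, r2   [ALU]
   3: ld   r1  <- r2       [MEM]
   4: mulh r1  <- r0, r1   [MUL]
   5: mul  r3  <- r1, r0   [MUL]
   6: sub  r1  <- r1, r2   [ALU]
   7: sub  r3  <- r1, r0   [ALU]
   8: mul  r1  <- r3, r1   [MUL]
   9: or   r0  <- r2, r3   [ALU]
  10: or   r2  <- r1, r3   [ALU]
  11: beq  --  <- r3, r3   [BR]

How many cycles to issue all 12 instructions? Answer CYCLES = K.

t=0 i0:or ; RAW r2
t=1 i1/i2:st+or ; pair
t=2 i3:ld ; RAW+WAW r1
t=3 i4:mulh ; no-port MUL/MUL
t=4 i5/i6:mul+sub ; pair
t=5 i7:sub ; RAW r3
t=6 i8/i9:mul+or ; pair
t=7 i10/i11:or+beq ; pair

CYCLES = 8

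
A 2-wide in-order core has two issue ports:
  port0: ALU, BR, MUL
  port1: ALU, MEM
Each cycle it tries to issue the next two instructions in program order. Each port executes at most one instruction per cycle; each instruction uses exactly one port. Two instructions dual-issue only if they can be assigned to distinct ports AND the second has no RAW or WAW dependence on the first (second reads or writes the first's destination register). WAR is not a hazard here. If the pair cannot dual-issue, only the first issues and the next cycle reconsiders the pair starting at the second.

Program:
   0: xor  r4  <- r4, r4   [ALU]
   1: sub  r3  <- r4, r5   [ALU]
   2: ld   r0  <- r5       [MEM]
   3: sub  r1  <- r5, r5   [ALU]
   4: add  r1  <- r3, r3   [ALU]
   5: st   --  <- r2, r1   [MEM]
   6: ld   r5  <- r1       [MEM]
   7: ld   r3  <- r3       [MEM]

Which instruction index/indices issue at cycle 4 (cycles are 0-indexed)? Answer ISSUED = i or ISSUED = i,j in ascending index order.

ISSUED = 5

t=0 i0:xor ; RAW r4
t=1 i1,i2:sub/ld ; 2-wide
t=2 i3:sub ; WAW r1
t=3 i4:add ; RAW r1
t=4 i5:st ; no-port MEM/MEM
t=5 i6:ld ; no-port MEM/MEM
t=6 i7:ld ; tail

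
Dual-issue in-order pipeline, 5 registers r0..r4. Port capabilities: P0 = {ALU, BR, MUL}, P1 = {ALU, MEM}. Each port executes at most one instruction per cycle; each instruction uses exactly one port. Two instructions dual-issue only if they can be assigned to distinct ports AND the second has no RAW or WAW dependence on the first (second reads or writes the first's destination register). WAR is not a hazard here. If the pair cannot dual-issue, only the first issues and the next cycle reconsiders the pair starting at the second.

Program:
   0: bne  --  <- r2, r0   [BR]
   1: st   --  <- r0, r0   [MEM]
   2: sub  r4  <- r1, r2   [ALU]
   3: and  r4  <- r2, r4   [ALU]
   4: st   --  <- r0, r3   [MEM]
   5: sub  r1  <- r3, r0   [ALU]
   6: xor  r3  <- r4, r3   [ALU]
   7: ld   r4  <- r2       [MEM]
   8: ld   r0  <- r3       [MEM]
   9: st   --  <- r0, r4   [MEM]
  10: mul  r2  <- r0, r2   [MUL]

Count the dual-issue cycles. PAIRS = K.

t=0 i0,i1:bne st ; dual
t=1 i2:sub ; RAW+WAW r4
t=2 i3,i4:and st ; dual
t=3 i5,i6:sub xor ; dual
t=4 i7:ld ; no-port MEM/MEM
t=5 i8:ld ; no-port MEM/MEM
t=6 i9,i10:st mul ; dual

PAIRS = 4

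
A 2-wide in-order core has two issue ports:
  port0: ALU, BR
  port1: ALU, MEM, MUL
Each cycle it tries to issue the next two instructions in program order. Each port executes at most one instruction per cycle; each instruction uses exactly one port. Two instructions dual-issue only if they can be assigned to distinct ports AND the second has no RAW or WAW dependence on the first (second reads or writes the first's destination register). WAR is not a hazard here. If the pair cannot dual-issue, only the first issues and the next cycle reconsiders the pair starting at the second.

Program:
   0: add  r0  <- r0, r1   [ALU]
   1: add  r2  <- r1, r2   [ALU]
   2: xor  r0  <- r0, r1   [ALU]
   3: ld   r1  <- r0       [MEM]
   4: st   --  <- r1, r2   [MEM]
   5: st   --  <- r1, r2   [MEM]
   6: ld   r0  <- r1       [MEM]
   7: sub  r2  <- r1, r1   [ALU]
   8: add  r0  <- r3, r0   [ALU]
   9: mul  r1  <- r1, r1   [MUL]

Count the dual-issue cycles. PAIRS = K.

  cy0 -> i0,i1 (add;add) dual
  cy1 -> i2 (xor) RAW r0
  cy2 -> i3 (ld) no-port MEM/MEM
  cy3 -> i4 (st) no-port MEM/MEM
  cy4 -> i5 (st) no-port MEM/MEM
  cy5 -> i6,i7 (ld;sub) dual
  cy6 -> i8,i9 (add;mul) dual

PAIRS = 3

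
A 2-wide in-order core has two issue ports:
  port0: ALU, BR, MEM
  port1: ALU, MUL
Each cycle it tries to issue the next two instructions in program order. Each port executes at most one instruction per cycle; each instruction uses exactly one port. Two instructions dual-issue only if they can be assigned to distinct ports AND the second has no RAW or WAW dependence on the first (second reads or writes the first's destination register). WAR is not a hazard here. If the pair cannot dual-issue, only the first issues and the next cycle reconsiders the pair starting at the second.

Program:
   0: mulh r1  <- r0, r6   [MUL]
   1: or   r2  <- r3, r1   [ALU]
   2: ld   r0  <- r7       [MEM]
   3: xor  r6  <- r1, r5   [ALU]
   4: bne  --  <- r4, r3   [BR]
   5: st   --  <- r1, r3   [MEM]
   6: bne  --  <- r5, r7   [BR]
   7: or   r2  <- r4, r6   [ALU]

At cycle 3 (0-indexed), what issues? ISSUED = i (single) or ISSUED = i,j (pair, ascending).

c0: i0 mulh.MUL  RAW r1
c1: i1,i2 or.ALU;ld.MEM  dual
c2: i3,i4 xor.ALU;bne.BR  dual
c3: i5 st.MEM  no-port MEM/BR
c4: i6,i7 bne.BR;or.ALU  dual

ISSUED = 5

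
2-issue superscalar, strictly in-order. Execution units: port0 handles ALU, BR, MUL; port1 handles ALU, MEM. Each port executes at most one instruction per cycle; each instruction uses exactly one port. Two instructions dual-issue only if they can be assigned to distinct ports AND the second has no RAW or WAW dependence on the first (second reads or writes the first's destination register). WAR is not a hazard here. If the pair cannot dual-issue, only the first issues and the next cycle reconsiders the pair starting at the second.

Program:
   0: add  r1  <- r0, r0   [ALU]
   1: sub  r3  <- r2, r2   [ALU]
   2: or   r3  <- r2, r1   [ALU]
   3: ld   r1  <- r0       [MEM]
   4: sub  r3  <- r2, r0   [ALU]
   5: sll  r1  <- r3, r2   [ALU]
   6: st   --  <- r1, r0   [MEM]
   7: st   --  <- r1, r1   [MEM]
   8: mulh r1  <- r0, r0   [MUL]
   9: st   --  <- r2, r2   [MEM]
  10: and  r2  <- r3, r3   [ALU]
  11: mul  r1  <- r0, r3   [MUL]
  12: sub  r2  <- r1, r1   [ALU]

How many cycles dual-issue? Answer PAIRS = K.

t=0 i0&i1:add.ALU/sub.ALU ; dual
t=1 i2&i3:or.ALU/ld.MEM ; dual
t=2 i4:sub.ALU ; RAW r3
t=3 i5:sll.ALU ; RAW r1
t=4 i6:st.MEM ; no-port MEM/MEM
t=5 i7&i8:st.MEM/mulh.MUL ; dual
t=6 i9&i10:st.MEM/and.ALU ; dual
t=7 i11:mul.MUL ; RAW r1
t=8 i12:sub.ALU ; tail

PAIRS = 4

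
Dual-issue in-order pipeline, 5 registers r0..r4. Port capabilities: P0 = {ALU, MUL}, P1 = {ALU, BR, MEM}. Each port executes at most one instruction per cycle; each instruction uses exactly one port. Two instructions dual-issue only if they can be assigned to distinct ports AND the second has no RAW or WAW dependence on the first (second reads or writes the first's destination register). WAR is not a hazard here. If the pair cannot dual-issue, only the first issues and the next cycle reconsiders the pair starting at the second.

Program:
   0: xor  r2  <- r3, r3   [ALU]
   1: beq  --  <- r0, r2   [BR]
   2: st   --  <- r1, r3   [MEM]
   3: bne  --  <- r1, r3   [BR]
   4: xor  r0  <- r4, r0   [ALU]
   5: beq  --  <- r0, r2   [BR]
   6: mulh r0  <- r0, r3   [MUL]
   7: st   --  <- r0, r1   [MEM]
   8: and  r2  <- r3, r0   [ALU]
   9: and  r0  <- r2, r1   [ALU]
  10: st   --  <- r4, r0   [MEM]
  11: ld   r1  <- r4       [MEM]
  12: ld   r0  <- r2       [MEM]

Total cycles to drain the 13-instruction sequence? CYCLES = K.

[0] i0  xor.ALU  -- RAW r2
[1] i1  beq.BR  -- no-port BR/MEM
[2] i2  st.MEM  -- no-port MEM/BR
[3] i3/i4  bne.BR;xor.ALU  -- 2-wide
[4] i5/i6  beq.BR;mulh.MUL  -- 2-wide
[5] i7/i8  st.MEM;and.ALU  -- 2-wide
[6] i9  and.ALU  -- RAW r0
[7] i10  st.MEM  -- no-port MEM/MEM
[8] i11  ld.MEM  -- no-port MEM/MEM
[9] i12  ld.MEM  -- tail

CYCLES = 10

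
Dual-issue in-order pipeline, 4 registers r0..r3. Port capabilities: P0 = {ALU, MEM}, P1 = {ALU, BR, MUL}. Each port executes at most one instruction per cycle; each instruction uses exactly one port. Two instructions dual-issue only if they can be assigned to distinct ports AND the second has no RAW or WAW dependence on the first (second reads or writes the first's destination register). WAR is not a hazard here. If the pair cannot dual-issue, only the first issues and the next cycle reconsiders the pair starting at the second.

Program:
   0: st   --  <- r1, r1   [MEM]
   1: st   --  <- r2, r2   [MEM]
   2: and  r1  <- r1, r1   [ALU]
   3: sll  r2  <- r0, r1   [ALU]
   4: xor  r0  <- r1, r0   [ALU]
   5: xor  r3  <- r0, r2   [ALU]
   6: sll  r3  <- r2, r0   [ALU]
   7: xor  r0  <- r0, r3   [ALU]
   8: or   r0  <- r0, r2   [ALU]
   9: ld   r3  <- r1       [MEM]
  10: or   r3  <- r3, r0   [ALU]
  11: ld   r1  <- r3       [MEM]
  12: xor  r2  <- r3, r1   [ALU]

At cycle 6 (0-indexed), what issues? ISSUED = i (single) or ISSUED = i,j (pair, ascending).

ISSUED = 8,9

0. st.MEM @i0  | no-port MEM/MEM
1. st.MEM+and.ALU @i1,i2  | dual
2. sll.ALU+xor.ALU @i3,i4  | dual
3. xor.ALU @i5  | WAW r3
4. sll.ALU @i6  | RAW r3
5. xor.ALU @i7  | RAW+WAW r0
6. or.ALU+ld.MEM @i8,i9  | dual
7. or.ALU @i10  | RAW r3
8. ld.MEM @i11  | RAW r1
9. xor.ALU @i12  | tail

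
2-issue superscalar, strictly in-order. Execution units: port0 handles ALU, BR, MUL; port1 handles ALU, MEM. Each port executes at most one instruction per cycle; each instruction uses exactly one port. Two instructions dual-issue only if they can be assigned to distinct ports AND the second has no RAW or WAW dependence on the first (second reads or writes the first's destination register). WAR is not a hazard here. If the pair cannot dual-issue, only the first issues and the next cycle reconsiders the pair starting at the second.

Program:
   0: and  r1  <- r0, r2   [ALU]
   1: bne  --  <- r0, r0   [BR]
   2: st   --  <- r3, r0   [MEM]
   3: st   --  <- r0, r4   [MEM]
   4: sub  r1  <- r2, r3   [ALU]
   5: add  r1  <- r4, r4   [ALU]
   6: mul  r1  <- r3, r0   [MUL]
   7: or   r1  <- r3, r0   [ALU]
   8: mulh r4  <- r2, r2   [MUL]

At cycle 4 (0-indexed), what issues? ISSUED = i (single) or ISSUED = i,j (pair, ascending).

ISSUED = 6

#0 head=0: and.ALU;bne.BR i0&i1 2-wide
#1 head=2: st.MEM i2 no-port MEM/MEM
#2 head=3: st.MEM;sub.ALU i3&i4 2-wide
#3 head=5: add.ALU i5 WAW r1
#4 head=6: mul.MUL i6 WAW r1
#5 head=7: or.ALU;mulh.MUL i7&i8 2-wide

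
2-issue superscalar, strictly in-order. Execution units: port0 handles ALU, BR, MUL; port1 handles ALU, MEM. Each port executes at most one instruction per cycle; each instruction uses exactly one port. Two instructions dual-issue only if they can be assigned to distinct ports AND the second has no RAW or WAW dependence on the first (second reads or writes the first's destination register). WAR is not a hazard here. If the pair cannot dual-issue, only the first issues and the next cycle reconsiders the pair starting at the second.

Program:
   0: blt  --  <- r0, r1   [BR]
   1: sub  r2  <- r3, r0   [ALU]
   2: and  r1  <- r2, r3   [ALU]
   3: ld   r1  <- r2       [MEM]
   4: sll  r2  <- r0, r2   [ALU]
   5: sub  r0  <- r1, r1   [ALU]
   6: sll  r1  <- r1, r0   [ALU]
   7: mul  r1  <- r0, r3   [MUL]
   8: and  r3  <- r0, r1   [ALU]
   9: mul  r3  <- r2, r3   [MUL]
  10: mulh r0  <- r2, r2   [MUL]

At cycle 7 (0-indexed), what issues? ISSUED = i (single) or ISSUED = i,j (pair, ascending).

c0: i0,i1 blt+sub  pair
c1: i2 and  WAW r1
c2: i3,i4 ld+sll  pair
c3: i5 sub  RAW r0
c4: i6 sll  WAW r1
c5: i7 mul  RAW r1
c6: i8 and  RAW+WAW r3
c7: i9 mul  no-port MUL/MUL
c8: i10 mulh  tail

ISSUED = 9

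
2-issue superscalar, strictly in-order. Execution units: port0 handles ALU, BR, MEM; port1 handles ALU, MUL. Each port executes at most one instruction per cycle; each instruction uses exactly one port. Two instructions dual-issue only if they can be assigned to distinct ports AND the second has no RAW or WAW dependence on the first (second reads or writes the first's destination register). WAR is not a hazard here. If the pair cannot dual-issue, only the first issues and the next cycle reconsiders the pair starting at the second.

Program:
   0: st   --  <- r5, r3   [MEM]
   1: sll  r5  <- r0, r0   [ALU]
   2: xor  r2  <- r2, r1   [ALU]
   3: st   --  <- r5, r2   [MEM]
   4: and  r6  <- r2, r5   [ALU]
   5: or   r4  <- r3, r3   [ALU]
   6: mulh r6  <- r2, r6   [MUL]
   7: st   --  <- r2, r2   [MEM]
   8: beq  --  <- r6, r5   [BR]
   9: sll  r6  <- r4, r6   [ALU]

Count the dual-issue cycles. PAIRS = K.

  cy0 -> i0+i1 (st sll) 2-wide
  cy1 -> i2 (xor) RAW r2
  cy2 -> i3+i4 (st and) 2-wide
  cy3 -> i5+i6 (or mulh) 2-wide
  cy4 -> i7 (st) no-port MEM/BR
  cy5 -> i8+i9 (beq sll) 2-wide

PAIRS = 4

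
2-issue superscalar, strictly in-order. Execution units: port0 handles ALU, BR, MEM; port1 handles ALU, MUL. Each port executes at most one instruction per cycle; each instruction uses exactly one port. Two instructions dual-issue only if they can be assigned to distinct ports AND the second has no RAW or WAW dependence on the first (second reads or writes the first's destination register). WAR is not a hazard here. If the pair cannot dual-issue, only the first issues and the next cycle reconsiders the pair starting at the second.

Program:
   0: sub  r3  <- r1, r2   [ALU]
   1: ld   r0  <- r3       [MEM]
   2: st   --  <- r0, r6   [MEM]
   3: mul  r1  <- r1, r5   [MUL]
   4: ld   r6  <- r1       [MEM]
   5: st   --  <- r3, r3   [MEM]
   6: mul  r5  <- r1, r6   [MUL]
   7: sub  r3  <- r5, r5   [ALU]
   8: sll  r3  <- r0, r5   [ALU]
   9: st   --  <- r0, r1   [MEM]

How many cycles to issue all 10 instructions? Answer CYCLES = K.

CYCLES = 7

  cy0 -> i0 (sub) RAW r3
  cy1 -> i1 (ld) no-port MEM/MEM
  cy2 -> i2,i3 (st;mul) pair
  cy3 -> i4 (ld) no-port MEM/MEM
  cy4 -> i5,i6 (st;mul) pair
  cy5 -> i7 (sub) WAW r3
  cy6 -> i8,i9 (sll;st) pair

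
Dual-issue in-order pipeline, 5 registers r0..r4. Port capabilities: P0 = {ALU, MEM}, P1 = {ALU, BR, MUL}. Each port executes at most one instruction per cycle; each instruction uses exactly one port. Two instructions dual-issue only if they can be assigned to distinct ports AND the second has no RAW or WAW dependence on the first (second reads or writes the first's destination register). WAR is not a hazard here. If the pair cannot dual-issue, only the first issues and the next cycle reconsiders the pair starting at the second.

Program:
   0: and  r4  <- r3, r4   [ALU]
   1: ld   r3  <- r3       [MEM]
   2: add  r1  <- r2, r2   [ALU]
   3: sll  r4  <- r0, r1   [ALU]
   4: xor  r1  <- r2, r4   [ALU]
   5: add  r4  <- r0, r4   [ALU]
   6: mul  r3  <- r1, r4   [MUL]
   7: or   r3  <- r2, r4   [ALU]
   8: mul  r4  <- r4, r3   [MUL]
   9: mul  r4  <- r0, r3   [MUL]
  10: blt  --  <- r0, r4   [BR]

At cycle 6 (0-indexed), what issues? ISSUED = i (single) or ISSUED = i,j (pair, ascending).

ISSUED = 8

[0] i0&i1  and.ALU+ld.MEM  -- dual
[1] i2  add.ALU  -- RAW r1
[2] i3  sll.ALU  -- RAW r4
[3] i4&i5  xor.ALU+add.ALU  -- dual
[4] i6  mul.MUL  -- WAW r3
[5] i7  or.ALU  -- RAW r3
[6] i8  mul.MUL  -- no-port MUL/MUL
[7] i9  mul.MUL  -- no-port MUL/BR
[8] i10  blt.BR  -- tail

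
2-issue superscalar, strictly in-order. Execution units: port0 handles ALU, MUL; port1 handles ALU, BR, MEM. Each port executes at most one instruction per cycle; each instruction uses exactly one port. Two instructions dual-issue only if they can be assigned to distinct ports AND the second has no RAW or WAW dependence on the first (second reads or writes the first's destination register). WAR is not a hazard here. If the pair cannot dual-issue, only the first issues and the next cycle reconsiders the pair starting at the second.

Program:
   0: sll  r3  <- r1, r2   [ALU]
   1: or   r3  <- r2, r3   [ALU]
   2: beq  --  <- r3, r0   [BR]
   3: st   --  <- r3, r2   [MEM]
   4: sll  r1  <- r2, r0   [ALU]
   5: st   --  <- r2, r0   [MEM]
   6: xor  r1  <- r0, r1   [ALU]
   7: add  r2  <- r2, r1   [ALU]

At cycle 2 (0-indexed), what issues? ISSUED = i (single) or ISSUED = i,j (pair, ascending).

c0: i0 sll  RAW+WAW r3
c1: i1 or  RAW r3
c2: i2 beq  no-port BR/MEM
c3: i3/i4 st sll  dual
c4: i5/i6 st xor  dual
c5: i7 add  tail

ISSUED = 2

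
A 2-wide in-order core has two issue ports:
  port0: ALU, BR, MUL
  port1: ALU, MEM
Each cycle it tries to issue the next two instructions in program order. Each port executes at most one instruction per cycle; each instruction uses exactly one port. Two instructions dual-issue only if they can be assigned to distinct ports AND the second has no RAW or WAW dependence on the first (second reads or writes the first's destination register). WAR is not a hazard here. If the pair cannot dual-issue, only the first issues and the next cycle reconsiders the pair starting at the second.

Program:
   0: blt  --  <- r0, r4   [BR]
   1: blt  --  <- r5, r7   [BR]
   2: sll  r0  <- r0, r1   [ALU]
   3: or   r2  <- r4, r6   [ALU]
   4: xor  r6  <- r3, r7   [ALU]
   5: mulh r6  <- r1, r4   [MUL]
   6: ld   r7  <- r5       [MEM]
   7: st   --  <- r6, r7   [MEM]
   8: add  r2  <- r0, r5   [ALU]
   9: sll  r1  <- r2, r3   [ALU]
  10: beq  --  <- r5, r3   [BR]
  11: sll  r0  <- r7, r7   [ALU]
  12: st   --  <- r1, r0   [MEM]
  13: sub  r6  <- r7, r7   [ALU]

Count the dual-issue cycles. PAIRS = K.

PAIRS = 6

0. blt.BR @i0  | no-port BR/BR
1. blt.BR+sll.ALU @i1,i2  | dual
2. or.ALU+xor.ALU @i3,i4  | dual
3. mulh.MUL+ld.MEM @i5,i6  | dual
4. st.MEM+add.ALU @i7,i8  | dual
5. sll.ALU+beq.BR @i9,i10  | dual
6. sll.ALU @i11  | RAW r0
7. st.MEM+sub.ALU @i12,i13  | dual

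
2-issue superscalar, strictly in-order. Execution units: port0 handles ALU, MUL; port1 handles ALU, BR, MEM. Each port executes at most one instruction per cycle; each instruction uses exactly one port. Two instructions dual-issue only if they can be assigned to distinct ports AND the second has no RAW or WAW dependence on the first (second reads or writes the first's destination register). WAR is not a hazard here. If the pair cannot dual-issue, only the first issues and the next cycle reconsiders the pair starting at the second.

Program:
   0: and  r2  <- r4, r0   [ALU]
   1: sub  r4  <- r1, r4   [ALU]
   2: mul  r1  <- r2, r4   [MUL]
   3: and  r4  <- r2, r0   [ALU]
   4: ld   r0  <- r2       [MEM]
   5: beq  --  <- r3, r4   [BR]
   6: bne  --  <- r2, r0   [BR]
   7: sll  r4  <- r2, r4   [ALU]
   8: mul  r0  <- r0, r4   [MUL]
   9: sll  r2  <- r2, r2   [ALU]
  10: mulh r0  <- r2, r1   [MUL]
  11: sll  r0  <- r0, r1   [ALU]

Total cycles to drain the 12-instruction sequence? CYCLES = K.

CYCLES = 8

  cy0 -> i0&i1 (and/sub) dual
  cy1 -> i2&i3 (mul/and) dual
  cy2 -> i4 (ld) no-port MEM/BR
  cy3 -> i5 (beq) no-port BR/BR
  cy4 -> i6&i7 (bne/sll) dual
  cy5 -> i8&i9 (mul/sll) dual
  cy6 -> i10 (mulh) RAW+WAW r0
  cy7 -> i11 (sll) tail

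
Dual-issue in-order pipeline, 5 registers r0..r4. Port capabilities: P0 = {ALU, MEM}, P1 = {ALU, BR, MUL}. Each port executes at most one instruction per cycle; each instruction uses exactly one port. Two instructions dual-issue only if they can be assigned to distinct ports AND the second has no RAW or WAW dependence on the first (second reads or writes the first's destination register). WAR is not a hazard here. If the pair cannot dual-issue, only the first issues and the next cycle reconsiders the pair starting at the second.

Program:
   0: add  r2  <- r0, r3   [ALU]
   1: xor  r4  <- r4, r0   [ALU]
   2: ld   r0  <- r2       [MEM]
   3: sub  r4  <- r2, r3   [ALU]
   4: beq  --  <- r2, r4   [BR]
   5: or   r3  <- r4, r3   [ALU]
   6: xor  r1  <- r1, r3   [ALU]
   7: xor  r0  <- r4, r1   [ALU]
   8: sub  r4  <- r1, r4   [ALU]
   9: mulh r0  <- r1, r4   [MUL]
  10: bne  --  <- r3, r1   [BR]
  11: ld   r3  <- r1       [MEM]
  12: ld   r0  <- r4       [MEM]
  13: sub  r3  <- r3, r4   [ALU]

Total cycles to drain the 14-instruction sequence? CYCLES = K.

#0 head=0: add.ALU xor.ALU i0+i1 dual
#1 head=2: ld.MEM sub.ALU i2+i3 dual
#2 head=4: beq.BR or.ALU i4+i5 dual
#3 head=6: xor.ALU i6 RAW r1
#4 head=7: xor.ALU sub.ALU i7+i8 dual
#5 head=9: mulh.MUL i9 no-port MUL/BR
#6 head=10: bne.BR ld.MEM i10+i11 dual
#7 head=12: ld.MEM sub.ALU i12+i13 dual

CYCLES = 8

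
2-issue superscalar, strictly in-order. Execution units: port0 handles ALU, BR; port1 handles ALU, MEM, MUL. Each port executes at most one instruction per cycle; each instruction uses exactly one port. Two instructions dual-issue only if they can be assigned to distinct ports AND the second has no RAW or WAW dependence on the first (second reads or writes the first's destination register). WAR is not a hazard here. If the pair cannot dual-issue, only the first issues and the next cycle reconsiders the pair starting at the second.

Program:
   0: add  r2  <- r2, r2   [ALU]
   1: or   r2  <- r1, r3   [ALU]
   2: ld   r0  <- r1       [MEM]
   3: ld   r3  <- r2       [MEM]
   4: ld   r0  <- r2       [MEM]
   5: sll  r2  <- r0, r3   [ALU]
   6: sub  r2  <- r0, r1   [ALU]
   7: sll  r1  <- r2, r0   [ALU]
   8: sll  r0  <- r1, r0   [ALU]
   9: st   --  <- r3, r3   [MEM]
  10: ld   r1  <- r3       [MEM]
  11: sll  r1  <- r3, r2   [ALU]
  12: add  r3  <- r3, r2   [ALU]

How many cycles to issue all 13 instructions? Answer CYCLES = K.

CYCLES = 10

0. add @i0  | WAW r2
1. or ld @i1+i2  | pair
2. ld @i3  | no-port MEM/MEM
3. ld @i4  | RAW r0
4. sll @i5  | WAW r2
5. sub @i6  | RAW r2
6. sll @i7  | RAW r1
7. sll st @i8+i9  | pair
8. ld @i10  | WAW r1
9. sll add @i11+i12  | pair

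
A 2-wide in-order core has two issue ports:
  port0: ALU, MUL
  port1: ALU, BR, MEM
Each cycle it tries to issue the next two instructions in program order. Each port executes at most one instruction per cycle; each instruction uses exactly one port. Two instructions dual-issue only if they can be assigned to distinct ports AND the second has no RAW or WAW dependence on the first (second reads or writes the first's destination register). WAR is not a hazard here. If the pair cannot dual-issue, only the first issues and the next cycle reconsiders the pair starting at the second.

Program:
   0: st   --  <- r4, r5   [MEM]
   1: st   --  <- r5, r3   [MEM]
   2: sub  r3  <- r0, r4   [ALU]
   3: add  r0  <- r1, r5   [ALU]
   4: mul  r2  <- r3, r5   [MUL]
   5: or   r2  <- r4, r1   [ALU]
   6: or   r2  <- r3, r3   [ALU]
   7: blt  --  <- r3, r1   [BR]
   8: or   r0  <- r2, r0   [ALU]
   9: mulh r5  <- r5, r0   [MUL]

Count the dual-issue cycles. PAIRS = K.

#0 head=0: st.MEM i0 no-port MEM/MEM
#1 head=1: st.MEM/sub.ALU i1,i2 dual
#2 head=3: add.ALU/mul.MUL i3,i4 dual
#3 head=5: or.ALU i5 WAW r2
#4 head=6: or.ALU/blt.BR i6,i7 dual
#5 head=8: or.ALU i8 RAW r0
#6 head=9: mulh.MUL i9 tail

PAIRS = 3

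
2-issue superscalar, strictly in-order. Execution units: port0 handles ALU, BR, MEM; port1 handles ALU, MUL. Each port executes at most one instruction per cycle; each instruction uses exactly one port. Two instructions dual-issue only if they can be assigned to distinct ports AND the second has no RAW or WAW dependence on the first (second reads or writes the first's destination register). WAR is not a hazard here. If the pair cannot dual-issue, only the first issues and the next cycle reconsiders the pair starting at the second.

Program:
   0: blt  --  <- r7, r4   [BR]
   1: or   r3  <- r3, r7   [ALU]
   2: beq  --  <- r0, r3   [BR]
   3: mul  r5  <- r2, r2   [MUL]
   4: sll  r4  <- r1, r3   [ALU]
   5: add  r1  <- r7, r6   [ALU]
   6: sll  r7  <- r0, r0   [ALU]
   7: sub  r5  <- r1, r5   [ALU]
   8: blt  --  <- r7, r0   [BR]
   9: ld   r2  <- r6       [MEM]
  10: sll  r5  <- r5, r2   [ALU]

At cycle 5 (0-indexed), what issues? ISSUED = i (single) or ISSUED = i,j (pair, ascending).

ISSUED = 9

  cy0 -> i0+i1 (blt+or) 2-wide
  cy1 -> i2+i3 (beq+mul) 2-wide
  cy2 -> i4+i5 (sll+add) 2-wide
  cy3 -> i6+i7 (sll+sub) 2-wide
  cy4 -> i8 (blt) no-port BR/MEM
  cy5 -> i9 (ld) RAW r2
  cy6 -> i10 (sll) tail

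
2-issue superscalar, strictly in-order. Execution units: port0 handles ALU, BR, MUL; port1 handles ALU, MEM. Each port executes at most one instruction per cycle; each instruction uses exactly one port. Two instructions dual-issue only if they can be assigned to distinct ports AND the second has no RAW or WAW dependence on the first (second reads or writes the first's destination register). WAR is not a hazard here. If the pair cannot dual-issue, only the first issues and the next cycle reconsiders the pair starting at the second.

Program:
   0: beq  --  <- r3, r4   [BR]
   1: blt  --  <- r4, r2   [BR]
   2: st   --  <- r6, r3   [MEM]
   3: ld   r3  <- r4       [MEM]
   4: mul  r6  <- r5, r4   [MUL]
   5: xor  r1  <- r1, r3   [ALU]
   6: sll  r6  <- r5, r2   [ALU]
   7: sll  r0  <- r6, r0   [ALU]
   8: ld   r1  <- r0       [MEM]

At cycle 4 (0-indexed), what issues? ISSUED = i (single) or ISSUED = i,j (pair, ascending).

  cy0 -> i0 (beq.BR) no-port BR/BR
  cy1 -> i1+i2 (blt.BR/st.MEM) dual
  cy2 -> i3+i4 (ld.MEM/mul.MUL) dual
  cy3 -> i5+i6 (xor.ALU/sll.ALU) dual
  cy4 -> i7 (sll.ALU) RAW r0
  cy5 -> i8 (ld.MEM) tail

ISSUED = 7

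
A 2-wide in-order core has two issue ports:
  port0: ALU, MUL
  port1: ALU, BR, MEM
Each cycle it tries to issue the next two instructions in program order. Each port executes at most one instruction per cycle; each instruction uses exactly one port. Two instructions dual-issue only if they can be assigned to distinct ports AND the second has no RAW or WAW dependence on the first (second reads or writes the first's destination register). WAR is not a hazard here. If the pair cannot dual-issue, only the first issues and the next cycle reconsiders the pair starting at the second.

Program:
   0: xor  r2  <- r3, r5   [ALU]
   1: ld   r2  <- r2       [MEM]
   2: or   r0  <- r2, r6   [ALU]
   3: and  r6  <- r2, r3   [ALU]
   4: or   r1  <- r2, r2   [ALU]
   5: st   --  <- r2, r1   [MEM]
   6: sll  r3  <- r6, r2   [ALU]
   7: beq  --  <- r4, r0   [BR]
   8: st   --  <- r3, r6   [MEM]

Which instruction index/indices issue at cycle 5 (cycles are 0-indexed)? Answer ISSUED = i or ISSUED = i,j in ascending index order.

ISSUED = 7

#0 head=0: xor.ALU i0 RAW+WAW r2
#1 head=1: ld.MEM i1 RAW r2
#2 head=2: or.ALU/and.ALU i2,i3 pair
#3 head=4: or.ALU i4 RAW r1
#4 head=5: st.MEM/sll.ALU i5,i6 pair
#5 head=7: beq.BR i7 no-port BR/MEM
#6 head=8: st.MEM i8 tail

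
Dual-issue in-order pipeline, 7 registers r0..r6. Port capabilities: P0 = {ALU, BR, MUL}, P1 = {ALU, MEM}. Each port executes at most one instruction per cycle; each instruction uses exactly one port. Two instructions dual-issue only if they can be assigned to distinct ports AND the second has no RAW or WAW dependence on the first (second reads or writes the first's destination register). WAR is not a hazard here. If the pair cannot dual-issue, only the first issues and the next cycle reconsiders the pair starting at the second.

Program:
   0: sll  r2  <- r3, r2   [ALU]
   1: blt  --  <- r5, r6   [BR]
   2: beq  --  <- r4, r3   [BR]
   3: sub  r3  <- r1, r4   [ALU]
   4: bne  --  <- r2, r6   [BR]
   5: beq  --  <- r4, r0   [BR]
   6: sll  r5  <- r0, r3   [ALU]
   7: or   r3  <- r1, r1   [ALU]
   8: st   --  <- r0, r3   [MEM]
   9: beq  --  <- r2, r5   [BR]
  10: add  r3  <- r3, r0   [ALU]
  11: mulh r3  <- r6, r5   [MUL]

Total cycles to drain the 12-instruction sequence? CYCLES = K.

CYCLES = 8

  cy0 -> i0&i1 (sll;blt) 2-wide
  cy1 -> i2&i3 (beq;sub) 2-wide
  cy2 -> i4 (bne) no-port BR/BR
  cy3 -> i5&i6 (beq;sll) 2-wide
  cy4 -> i7 (or) RAW r3
  cy5 -> i8&i9 (st;beq) 2-wide
  cy6 -> i10 (add) WAW r3
  cy7 -> i11 (mulh) tail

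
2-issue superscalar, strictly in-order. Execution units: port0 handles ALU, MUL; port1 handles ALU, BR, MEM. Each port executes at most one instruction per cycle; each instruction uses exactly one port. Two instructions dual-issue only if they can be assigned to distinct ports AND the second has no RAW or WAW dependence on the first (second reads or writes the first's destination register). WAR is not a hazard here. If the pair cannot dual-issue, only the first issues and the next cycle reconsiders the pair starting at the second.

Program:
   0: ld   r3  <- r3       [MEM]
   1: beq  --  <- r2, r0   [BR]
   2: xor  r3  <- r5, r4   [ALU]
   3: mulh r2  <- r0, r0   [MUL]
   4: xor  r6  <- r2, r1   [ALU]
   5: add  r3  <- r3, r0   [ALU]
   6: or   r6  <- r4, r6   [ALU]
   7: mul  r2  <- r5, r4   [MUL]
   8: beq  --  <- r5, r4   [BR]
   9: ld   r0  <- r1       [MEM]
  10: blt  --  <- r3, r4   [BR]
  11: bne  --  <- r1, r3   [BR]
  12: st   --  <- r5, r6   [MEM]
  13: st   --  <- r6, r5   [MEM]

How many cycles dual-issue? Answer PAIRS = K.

PAIRS = 3

[0] i0  ld  -- no-port MEM/BR
[1] i1+i2  beq+xor  -- 2-wide
[2] i3  mulh  -- RAW r2
[3] i4+i5  xor+add  -- 2-wide
[4] i6+i7  or+mul  -- 2-wide
[5] i8  beq  -- no-port BR/MEM
[6] i9  ld  -- no-port MEM/BR
[7] i10  blt  -- no-port BR/BR
[8] i11  bne  -- no-port BR/MEM
[9] i12  st  -- no-port MEM/MEM
[10] i13  st  -- tail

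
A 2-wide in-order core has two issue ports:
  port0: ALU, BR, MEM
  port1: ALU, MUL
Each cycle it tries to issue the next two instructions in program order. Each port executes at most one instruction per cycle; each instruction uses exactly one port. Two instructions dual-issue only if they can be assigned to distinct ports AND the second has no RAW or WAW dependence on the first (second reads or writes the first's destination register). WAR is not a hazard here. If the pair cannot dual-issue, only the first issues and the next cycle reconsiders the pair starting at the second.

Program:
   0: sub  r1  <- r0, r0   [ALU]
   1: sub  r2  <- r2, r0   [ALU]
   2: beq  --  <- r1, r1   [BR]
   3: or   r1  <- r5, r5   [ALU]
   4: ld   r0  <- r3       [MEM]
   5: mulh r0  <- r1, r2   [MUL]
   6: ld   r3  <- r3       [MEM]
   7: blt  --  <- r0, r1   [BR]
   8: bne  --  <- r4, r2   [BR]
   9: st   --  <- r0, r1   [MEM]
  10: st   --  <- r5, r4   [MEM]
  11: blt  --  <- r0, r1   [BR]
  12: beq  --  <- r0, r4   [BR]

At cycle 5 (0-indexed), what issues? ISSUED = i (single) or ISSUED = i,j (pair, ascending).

ISSUED = 8

t=0 i0,i1:sub sub ; dual
t=1 i2,i3:beq or ; dual
t=2 i4:ld ; WAW r0
t=3 i5,i6:mulh ld ; dual
t=4 i7:blt ; no-port BR/BR
t=5 i8:bne ; no-port BR/MEM
t=6 i9:st ; no-port MEM/MEM
t=7 i10:st ; no-port MEM/BR
t=8 i11:blt ; no-port BR/BR
t=9 i12:beq ; tail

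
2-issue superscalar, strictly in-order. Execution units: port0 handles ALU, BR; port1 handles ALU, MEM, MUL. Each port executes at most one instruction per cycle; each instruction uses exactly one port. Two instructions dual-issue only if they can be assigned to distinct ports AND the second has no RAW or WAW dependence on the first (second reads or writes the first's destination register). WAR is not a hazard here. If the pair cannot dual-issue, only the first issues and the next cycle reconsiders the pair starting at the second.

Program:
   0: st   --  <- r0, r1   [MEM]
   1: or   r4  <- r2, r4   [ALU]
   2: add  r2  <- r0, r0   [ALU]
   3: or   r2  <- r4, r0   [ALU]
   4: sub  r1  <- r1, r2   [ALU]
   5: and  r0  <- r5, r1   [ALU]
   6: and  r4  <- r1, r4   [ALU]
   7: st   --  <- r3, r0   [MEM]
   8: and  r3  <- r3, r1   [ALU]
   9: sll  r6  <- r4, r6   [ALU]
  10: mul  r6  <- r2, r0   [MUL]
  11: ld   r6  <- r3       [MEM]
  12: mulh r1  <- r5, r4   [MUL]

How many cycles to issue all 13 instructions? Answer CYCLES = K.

  cy0 -> i0/i1 (st.MEM+or.ALU) pair
  cy1 -> i2 (add.ALU) WAW r2
  cy2 -> i3 (or.ALU) RAW r2
  cy3 -> i4 (sub.ALU) RAW r1
  cy4 -> i5/i6 (and.ALU+and.ALU) pair
  cy5 -> i7/i8 (st.MEM+and.ALU) pair
  cy6 -> i9 (sll.ALU) WAW r6
  cy7 -> i10 (mul.MUL) no-port MUL/MEM
  cy8 -> i11 (ld.MEM) no-port MEM/MUL
  cy9 -> i12 (mulh.MUL) tail

CYCLES = 10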